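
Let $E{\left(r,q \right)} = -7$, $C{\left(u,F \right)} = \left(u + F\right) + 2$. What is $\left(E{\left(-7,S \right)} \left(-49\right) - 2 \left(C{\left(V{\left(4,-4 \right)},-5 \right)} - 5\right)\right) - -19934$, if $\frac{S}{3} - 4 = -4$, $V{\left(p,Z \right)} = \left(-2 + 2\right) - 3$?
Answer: $20299$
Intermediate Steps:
$V{\left(p,Z \right)} = -3$ ($V{\left(p,Z \right)} = 0 - 3 = -3$)
$S = 0$ ($S = 12 + 3 \left(-4\right) = 12 - 12 = 0$)
$C{\left(u,F \right)} = 2 + F + u$ ($C{\left(u,F \right)} = \left(F + u\right) + 2 = 2 + F + u$)
$\left(E{\left(-7,S \right)} \left(-49\right) - 2 \left(C{\left(V{\left(4,-4 \right)},-5 \right)} - 5\right)\right) - -19934 = \left(\left(-7\right) \left(-49\right) - 2 \left(\left(2 - 5 - 3\right) - 5\right)\right) - -19934 = \left(343 - 2 \left(-6 - 5\right)\right) + 19934 = \left(343 - -22\right) + 19934 = \left(343 + 22\right) + 19934 = 365 + 19934 = 20299$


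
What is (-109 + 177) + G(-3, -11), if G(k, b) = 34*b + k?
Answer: -309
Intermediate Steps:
G(k, b) = k + 34*b
(-109 + 177) + G(-3, -11) = (-109 + 177) + (-3 + 34*(-11)) = 68 + (-3 - 374) = 68 - 377 = -309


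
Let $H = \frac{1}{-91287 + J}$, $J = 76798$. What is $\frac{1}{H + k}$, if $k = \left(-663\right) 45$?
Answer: $- \frac{14489}{432279316} \approx -3.3518 \cdot 10^{-5}$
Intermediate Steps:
$k = -29835$
$H = - \frac{1}{14489}$ ($H = \frac{1}{-91287 + 76798} = \frac{1}{-14489} = - \frac{1}{14489} \approx -6.9018 \cdot 10^{-5}$)
$\frac{1}{H + k} = \frac{1}{- \frac{1}{14489} - 29835} = \frac{1}{- \frac{432279316}{14489}} = - \frac{14489}{432279316}$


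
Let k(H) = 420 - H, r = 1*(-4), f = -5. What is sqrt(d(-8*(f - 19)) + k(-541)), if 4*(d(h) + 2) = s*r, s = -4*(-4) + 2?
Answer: sqrt(941) ≈ 30.676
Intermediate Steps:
r = -4
s = 18 (s = 16 + 2 = 18)
d(h) = -20 (d(h) = -2 + (18*(-4))/4 = -2 + (1/4)*(-72) = -2 - 18 = -20)
sqrt(d(-8*(f - 19)) + k(-541)) = sqrt(-20 + (420 - 1*(-541))) = sqrt(-20 + (420 + 541)) = sqrt(-20 + 961) = sqrt(941)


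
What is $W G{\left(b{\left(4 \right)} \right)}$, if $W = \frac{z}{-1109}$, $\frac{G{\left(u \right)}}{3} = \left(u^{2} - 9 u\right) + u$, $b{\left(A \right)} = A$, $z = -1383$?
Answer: $- \frac{66384}{1109} \approx -59.859$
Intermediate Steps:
$G{\left(u \right)} = - 24 u + 3 u^{2}$ ($G{\left(u \right)} = 3 \left(\left(u^{2} - 9 u\right) + u\right) = 3 \left(u^{2} - 8 u\right) = - 24 u + 3 u^{2}$)
$W = \frac{1383}{1109}$ ($W = - \frac{1383}{-1109} = \left(-1383\right) \left(- \frac{1}{1109}\right) = \frac{1383}{1109} \approx 1.2471$)
$W G{\left(b{\left(4 \right)} \right)} = \frac{1383 \cdot 3 \cdot 4 \left(-8 + 4\right)}{1109} = \frac{1383 \cdot 3 \cdot 4 \left(-4\right)}{1109} = \frac{1383}{1109} \left(-48\right) = - \frac{66384}{1109}$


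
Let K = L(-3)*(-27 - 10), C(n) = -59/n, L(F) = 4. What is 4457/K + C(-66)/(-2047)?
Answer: -301079173/9997548 ≈ -30.115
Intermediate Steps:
K = -148 (K = 4*(-27 - 10) = 4*(-37) = -148)
4457/K + C(-66)/(-2047) = 4457/(-148) - 59/(-66)/(-2047) = 4457*(-1/148) - 59*(-1/66)*(-1/2047) = -4457/148 + (59/66)*(-1/2047) = -4457/148 - 59/135102 = -301079173/9997548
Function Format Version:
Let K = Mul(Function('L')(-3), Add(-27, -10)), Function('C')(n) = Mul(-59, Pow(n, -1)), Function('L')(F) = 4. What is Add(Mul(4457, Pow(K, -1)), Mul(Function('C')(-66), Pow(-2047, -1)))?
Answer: Rational(-301079173, 9997548) ≈ -30.115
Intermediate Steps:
K = -148 (K = Mul(4, Add(-27, -10)) = Mul(4, -37) = -148)
Add(Mul(4457, Pow(K, -1)), Mul(Function('C')(-66), Pow(-2047, -1))) = Add(Mul(4457, Pow(-148, -1)), Mul(Mul(-59, Pow(-66, -1)), Pow(-2047, -1))) = Add(Mul(4457, Rational(-1, 148)), Mul(Mul(-59, Rational(-1, 66)), Rational(-1, 2047))) = Add(Rational(-4457, 148), Mul(Rational(59, 66), Rational(-1, 2047))) = Add(Rational(-4457, 148), Rational(-59, 135102)) = Rational(-301079173, 9997548)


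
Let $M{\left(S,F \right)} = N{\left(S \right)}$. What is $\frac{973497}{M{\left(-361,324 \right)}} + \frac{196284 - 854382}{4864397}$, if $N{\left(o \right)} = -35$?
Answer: $- \frac{676499845677}{24321985} \approx -27814.0$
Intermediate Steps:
$M{\left(S,F \right)} = -35$
$\frac{973497}{M{\left(-361,324 \right)}} + \frac{196284 - 854382}{4864397} = \frac{973497}{-35} + \frac{196284 - 854382}{4864397} = 973497 \left(- \frac{1}{35}\right) + \left(196284 - 854382\right) \frac{1}{4864397} = - \frac{139071}{5} - \frac{658098}{4864397} = - \frac{676499845677}{24321985}$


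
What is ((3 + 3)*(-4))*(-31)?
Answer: 744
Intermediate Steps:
((3 + 3)*(-4))*(-31) = (6*(-4))*(-31) = -24*(-31) = 744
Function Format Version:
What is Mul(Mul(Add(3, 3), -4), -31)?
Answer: 744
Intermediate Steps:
Mul(Mul(Add(3, 3), -4), -31) = Mul(Mul(6, -4), -31) = Mul(-24, -31) = 744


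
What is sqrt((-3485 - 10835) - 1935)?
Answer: I*sqrt(16255) ≈ 127.5*I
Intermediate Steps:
sqrt((-3485 - 10835) - 1935) = sqrt(-14320 - 1935) = sqrt(-16255) = I*sqrt(16255)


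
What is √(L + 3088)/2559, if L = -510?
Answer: √2578/2559 ≈ 0.019841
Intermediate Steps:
√(L + 3088)/2559 = √(-510 + 3088)/2559 = √2578*(1/2559) = √2578/2559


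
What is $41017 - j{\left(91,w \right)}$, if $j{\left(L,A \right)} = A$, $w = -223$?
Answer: $41240$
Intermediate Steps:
$41017 - j{\left(91,w \right)} = 41017 - -223 = 41017 + 223 = 41240$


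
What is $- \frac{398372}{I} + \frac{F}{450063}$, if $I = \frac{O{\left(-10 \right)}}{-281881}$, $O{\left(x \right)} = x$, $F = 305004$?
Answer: $- \frac{8423191411117846}{750105} \approx -1.1229 \cdot 10^{10}$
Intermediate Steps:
$I = \frac{10}{281881}$ ($I = - \frac{10}{-281881} = \left(-10\right) \left(- \frac{1}{281881}\right) = \frac{10}{281881} \approx 3.5476 \cdot 10^{-5}$)
$- \frac{398372}{I} + \frac{F}{450063} = - \frac{398372}{\frac{10}{281881}} + \frac{305004}{450063} = \left(-398372\right) \frac{281881}{10} + 305004 \cdot \frac{1}{450063} = - \frac{56146748866}{5} + \frac{101668}{150021} = - \frac{8423191411117846}{750105}$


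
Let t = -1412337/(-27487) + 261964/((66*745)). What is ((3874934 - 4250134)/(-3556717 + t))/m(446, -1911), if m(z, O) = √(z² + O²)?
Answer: 31693514275500*√3850837/1156924691855926152779 ≈ 5.3758e-5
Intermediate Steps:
t = 38322607379/675767895 (t = -1412337*(-1/27487) + 261964/49170 = 1412337/27487 + 261964*(1/49170) = 1412337/27487 + 130982/24585 = 38322607379/675767895 ≈ 56.710)
m(z, O) = √(O² + z²)
((3874934 - 4250134)/(-3556717 + t))/m(446, -1911) = ((3874934 - 4250134)/(-3556717 + 38322607379/675767895))/(√((-1911)² + 446²)) = (-375200/(-2403476837593336/675767895))/(√(3651921 + 198916)) = (-375200*(-675767895/2403476837593336))/(√3850837) = 31693514275500*(√3850837/3850837)/300434604699167 = 31693514275500*√3850837/1156924691855926152779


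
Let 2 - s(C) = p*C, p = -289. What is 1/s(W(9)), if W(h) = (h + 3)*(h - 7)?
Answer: 1/6938 ≈ 0.00014413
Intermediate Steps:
W(h) = (-7 + h)*(3 + h) (W(h) = (3 + h)*(-7 + h) = (-7 + h)*(3 + h))
s(C) = 2 + 289*C (s(C) = 2 - (-289)*C = 2 + 289*C)
1/s(W(9)) = 1/(2 + 289*(-21 + 9**2 - 4*9)) = 1/(2 + 289*(-21 + 81 - 36)) = 1/(2 + 289*24) = 1/(2 + 6936) = 1/6938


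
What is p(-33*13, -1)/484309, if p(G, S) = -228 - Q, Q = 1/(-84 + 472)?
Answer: -88465/187911892 ≈ -0.00047078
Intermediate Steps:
Q = 1/388 ≈ 0.0025773
p(G, S) = -88465/388 (p(G, S) = -228 - 1*1/388 = -228 - 1/388 = -88465/388)
p(-33*13, -1)/484309 = -88465/388/484309 = -88465/388*1/484309 = -88465/187911892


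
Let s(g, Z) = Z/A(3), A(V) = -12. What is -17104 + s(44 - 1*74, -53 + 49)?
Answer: -51311/3 ≈ -17104.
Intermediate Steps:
s(g, Z) = -Z/12 (s(g, Z) = Z/(-12) = Z*(-1/12) = -Z/12)
-17104 + s(44 - 1*74, -53 + 49) = -17104 - (-53 + 49)/12 = -17104 - 1/12*(-4) = -17104 + ⅓ = -51311/3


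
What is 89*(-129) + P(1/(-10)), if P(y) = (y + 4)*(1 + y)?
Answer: -1147749/100 ≈ -11477.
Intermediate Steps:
P(y) = (1 + y)*(4 + y) (P(y) = (4 + y)*(1 + y) = (1 + y)*(4 + y))
89*(-129) + P(1/(-10)) = 89*(-129) + (4 + (1/(-10))**2 + 5/(-10)) = -11481 + (4 + (-1/10)**2 + 5*(-1/10)) = -11481 + (4 + 1/100 - 1/2) = -11481 + 351/100 = -1147749/100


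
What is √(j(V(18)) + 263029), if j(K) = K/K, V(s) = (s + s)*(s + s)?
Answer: √263030 ≈ 512.86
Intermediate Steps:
V(s) = 4*s² (V(s) = (2*s)*(2*s) = 4*s²)
j(K) = 1
√(j(V(18)) + 263029) = √(1 + 263029) = √263030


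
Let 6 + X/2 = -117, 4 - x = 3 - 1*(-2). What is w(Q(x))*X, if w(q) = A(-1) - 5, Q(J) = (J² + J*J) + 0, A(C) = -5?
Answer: 2460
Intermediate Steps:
x = -1 (x = 4 - (3 - 1*(-2)) = 4 - (3 + 2) = 4 - 1*5 = 4 - 5 = -1)
X = -246 (X = -12 + 2*(-117) = -12 - 234 = -246)
Q(J) = 2*J² (Q(J) = (J² + J²) + 0 = 2*J² + 0 = 2*J²)
w(q) = -10 (w(q) = -5 - 5 = -10)
w(Q(x))*X = -10*(-246) = 2460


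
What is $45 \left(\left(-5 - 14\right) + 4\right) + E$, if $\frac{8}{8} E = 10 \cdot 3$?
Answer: $-645$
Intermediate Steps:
$E = 30$ ($E = 10 \cdot 3 = 30$)
$45 \left(\left(-5 - 14\right) + 4\right) + E = 45 \left(\left(-5 - 14\right) + 4\right) + 30 = 45 \left(-19 + 4\right) + 30 = 45 \left(-15\right) + 30 = -675 + 30 = -645$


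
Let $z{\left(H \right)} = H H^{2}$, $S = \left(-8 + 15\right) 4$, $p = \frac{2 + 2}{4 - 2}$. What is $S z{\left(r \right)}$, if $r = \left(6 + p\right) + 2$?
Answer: $28000$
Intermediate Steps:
$p = 2$ ($p = \frac{4}{2} = 4 \cdot \frac{1}{2} = 2$)
$S = 28$ ($S = 7 \cdot 4 = 28$)
$r = 10$ ($r = \left(6 + 2\right) + 2 = 8 + 2 = 10$)
$z{\left(H \right)} = H^{3}$
$S z{\left(r \right)} = 28 \cdot 10^{3} = 28 \cdot 1000 = 28000$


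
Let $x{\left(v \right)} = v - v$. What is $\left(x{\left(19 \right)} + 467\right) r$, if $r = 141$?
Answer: $65847$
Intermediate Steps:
$x{\left(v \right)} = 0$
$\left(x{\left(19 \right)} + 467\right) r = \left(0 + 467\right) 141 = 467 \cdot 141 = 65847$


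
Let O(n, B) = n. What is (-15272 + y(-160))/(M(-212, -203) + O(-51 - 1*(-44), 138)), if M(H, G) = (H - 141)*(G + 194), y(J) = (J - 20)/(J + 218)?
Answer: -221489/45965 ≈ -4.8186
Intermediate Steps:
y(J) = (-20 + J)/(218 + J)
M(H, G) = (-141 + H)*(194 + G)
(-15272 + y(-160))/(M(-212, -203) + O(-51 - 1*(-44), 138)) = (-15272 + (-20 - 160)/(218 - 160))/((-27354 - 141*(-203) + 194*(-212) - 203*(-212)) + (-51 - 1*(-44))) = (-15272 - 180/58)/((-27354 + 28623 - 41128 + 43036) + (-51 + 44)) = (-15272 + (1/58)*(-180))/(3177 - 7) = (-15272 - 90/29)/3170 = -442978/29*1/3170 = -221489/45965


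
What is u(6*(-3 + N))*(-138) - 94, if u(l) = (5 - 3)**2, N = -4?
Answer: -646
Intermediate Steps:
u(l) = 4 (u(l) = 2**2 = 4)
u(6*(-3 + N))*(-138) - 94 = 4*(-138) - 94 = -552 - 94 = -646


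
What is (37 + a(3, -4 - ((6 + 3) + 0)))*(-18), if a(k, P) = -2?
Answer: -630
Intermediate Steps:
(37 + a(3, -4 - ((6 + 3) + 0)))*(-18) = (37 - 2)*(-18) = 35*(-18) = -630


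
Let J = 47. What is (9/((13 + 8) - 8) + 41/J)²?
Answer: 913936/373321 ≈ 2.4481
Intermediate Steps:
(9/((13 + 8) - 8) + 41/J)² = (9/((13 + 8) - 8) + 41/47)² = (9/(21 - 8) + 41*(1/47))² = (9/13 + 41/47)² = (956/611)² = 913936/373321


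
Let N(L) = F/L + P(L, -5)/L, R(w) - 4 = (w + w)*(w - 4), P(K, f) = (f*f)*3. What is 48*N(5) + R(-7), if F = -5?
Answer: 830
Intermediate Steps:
P(K, f) = 3*f² (P(K, f) = f²*3 = 3*f²)
R(w) = 4 + 2*w*(-4 + w) (R(w) = 4 + (w + w)*(w - 4) = 4 + (2*w)*(-4 + w) = 4 + 2*w*(-4 + w))
N(L) = 70/L (N(L) = -5/L + (3*(-5)²)/L = -5/L + (3*25)/L = -5/L + 75/L = 70/L)
48*N(5) + R(-7) = 48*(70/5) + (4 - 8*(-7) + 2*(-7)²) = 48*(70*(⅕)) + (4 + 56 + 2*49) = 48*14 + (4 + 56 + 98) = 672 + 158 = 830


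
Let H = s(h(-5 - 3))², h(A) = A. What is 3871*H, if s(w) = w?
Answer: 247744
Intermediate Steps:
H = 64 (H = (-5 - 3)² = (-8)² = 64)
3871*H = 3871*64 = 247744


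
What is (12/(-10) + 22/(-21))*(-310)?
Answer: 14632/21 ≈ 696.76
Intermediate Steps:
(12/(-10) + 22/(-21))*(-310) = (12*(-⅒) + 22*(-1/21))*(-310) = (-6/5 - 22/21)*(-310) = -236/105*(-310) = 14632/21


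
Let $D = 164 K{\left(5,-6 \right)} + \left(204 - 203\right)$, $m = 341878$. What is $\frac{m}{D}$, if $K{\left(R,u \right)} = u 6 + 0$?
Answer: $- \frac{341878}{5903} \approx -57.916$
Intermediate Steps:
$K{\left(R,u \right)} = 6 u$ ($K{\left(R,u \right)} = 6 u + 0 = 6 u$)
$D = -5903$ ($D = 164 \cdot 6 \left(-6\right) + \left(204 - 203\right) = 164 \left(-36\right) + \left(204 - 203\right) = -5904 + 1 = -5903$)
$\frac{m}{D} = \frac{341878}{-5903} = 341878 \left(- \frac{1}{5903}\right) = - \frac{341878}{5903}$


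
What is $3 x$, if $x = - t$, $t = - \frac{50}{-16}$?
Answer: $- \frac{75}{8} \approx -9.375$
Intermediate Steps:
$t = \frac{25}{8}$ ($t = \left(-50\right) \left(- \frac{1}{16}\right) = \frac{25}{8} \approx 3.125$)
$x = - \frac{25}{8}$ ($x = \left(-1\right) \frac{25}{8} = - \frac{25}{8} \approx -3.125$)
$3 x = 3 \left(- \frac{25}{8}\right) = - \frac{75}{8}$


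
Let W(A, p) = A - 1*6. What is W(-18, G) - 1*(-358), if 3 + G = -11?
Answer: 334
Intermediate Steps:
G = -14 (G = -3 - 11 = -14)
W(A, p) = -6 + A (W(A, p) = A - 6 = -6 + A)
W(-18, G) - 1*(-358) = (-6 - 18) - 1*(-358) = -24 + 358 = 334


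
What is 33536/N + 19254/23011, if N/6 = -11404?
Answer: 68217350/196813083 ≈ 0.34661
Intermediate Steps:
N = -68424 (N = 6*(-11404) = -68424)
33536/N + 19254/23011 = 33536/(-68424) + 19254/23011 = 33536*(-1/68424) + 19254*(1/23011) = -4192/8553 + 19254/23011 = 68217350/196813083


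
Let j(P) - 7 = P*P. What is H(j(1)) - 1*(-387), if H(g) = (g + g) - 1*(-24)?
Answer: 427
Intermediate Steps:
j(P) = 7 + P² (j(P) = 7 + P*P = 7 + P²)
H(g) = 24 + 2*g (H(g) = 2*g + 24 = 24 + 2*g)
H(j(1)) - 1*(-387) = (24 + 2*(7 + 1²)) - 1*(-387) = (24 + 2*(7 + 1)) + 387 = (24 + 2*8) + 387 = (24 + 16) + 387 = 40 + 387 = 427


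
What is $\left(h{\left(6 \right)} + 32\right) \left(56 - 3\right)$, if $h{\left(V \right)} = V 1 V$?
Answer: $3604$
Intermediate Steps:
$h{\left(V \right)} = V^{2}$ ($h{\left(V \right)} = V V = V^{2}$)
$\left(h{\left(6 \right)} + 32\right) \left(56 - 3\right) = \left(6^{2} + 32\right) \left(56 - 3\right) = \left(36 + 32\right) 53 = 68 \cdot 53 = 3604$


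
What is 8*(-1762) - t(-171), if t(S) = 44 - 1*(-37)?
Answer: -14177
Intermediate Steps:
t(S) = 81 (t(S) = 44 + 37 = 81)
8*(-1762) - t(-171) = 8*(-1762) - 1*81 = -14096 - 81 = -14177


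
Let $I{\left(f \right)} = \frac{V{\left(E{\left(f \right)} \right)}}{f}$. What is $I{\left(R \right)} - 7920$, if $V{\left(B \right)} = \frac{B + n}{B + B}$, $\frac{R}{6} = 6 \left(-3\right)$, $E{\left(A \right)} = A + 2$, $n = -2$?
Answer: $- \frac{1679041}{212} \approx -7920.0$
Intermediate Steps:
$E{\left(A \right)} = 2 + A$
$R = -108$ ($R = 6 \cdot 6 \left(-3\right) = 6 \left(-18\right) = -108$)
$V{\left(B \right)} = \frac{-2 + B}{2 B}$ ($V{\left(B \right)} = \frac{B - 2}{B + B} = \frac{-2 + B}{2 B}$)
$I{\left(f \right)} = \frac{1}{2 \left(2 + f\right)}$ ($I{\left(f \right)} = \frac{\frac{1}{2} \frac{1}{2 + f} \left(-2 + \left(2 + f\right)\right)}{f} = \frac{\frac{1}{2} \frac{1}{2 + f} f}{f} = \frac{\frac{1}{2} f \frac{1}{2 + f}}{f} = \frac{1}{2 \left(2 + f\right)}$)
$I{\left(R \right)} - 7920 = \frac{1}{2 \left(2 - 108\right)} - 7920 = \frac{1}{2 \left(-106\right)} - 7920 = \frac{1}{2} \left(- \frac{1}{106}\right) - 7920 = - \frac{1}{212} - 7920 = - \frac{1679041}{212}$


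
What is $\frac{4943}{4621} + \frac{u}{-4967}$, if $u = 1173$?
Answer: $\frac{19131448}{22952507} \approx 0.83352$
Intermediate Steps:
$\frac{4943}{4621} + \frac{u}{-4967} = \frac{4943}{4621} + \frac{1173}{-4967} = 4943 \cdot \frac{1}{4621} + 1173 \left(- \frac{1}{4967}\right) = \frac{4943}{4621} - \frac{1173}{4967} = \frac{19131448}{22952507}$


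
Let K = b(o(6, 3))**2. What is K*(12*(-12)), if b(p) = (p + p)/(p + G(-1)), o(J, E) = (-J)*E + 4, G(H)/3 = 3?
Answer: -112896/25 ≈ -4515.8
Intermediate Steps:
G(H) = 9 (G(H) = 3*3 = 9)
o(J, E) = 4 - E*J (o(J, E) = -E*J + 4 = 4 - E*J)
b(p) = 2*p/(9 + p) (b(p) = (p + p)/(p + 9) = (2*p)/(9 + p) = 2*p/(9 + p))
K = 784/25 (K = (2*(4 - 1*3*6)/(9 + (4 - 1*3*6)))**2 = (2*(4 - 18)/(9 + (4 - 18)))**2 = (2*(-14)/(9 - 14))**2 = (2*(-14)/(-5))**2 = (2*(-14)*(-1/5))**2 = (28/5)**2 = 784/25 ≈ 31.360)
K*(12*(-12)) = 784*(12*(-12))/25 = (784/25)*(-144) = -112896/25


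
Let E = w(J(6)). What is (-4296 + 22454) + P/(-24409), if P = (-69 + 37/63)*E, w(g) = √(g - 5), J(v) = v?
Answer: 27922777496/1537767 ≈ 18158.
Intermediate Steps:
w(g) = √(-5 + g)
E = 1 (E = √(-5 + 6) = √1 = 1)
P = -4310/63 (P = (-69 + 37/63)*1 = -4310/63*1 = -4310/63 ≈ -68.413)
(-4296 + 22454) + P/(-24409) = (-4296 + 22454) - 4310/63/(-24409) = 18158 - 4310/63*(-1/24409) = 18158 + 4310/1537767 = 27922777496/1537767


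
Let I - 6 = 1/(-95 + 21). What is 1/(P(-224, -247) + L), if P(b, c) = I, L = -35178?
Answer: -74/2602729 ≈ -2.8432e-5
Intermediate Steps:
I = 443/74 (I = 6 + 1/(-95 + 21) = 6 + 1/(-74) = 6 - 1/74 = 443/74 ≈ 5.9865)
P(b, c) = 443/74
1/(P(-224, -247) + L) = 1/(443/74 - 35178) = 1/(-2602729/74) = -74/2602729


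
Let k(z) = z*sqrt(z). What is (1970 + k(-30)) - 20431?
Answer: -18461 - 30*I*sqrt(30) ≈ -18461.0 - 164.32*I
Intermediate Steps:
k(z) = z**(3/2)
(1970 + k(-30)) - 20431 = (1970 + (-30)**(3/2)) - 20431 = (1970 - 30*I*sqrt(30)) - 20431 = -18461 - 30*I*sqrt(30)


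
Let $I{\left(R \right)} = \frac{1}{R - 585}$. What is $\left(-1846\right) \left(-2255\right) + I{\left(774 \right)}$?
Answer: $\frac{786755971}{189} \approx 4.1627 \cdot 10^{6}$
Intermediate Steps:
$I{\left(R \right)} = \frac{1}{-585 + R}$ ($I{\left(R \right)} = \frac{1}{R - 585} = \frac{1}{-585 + R}$)
$\left(-1846\right) \left(-2255\right) + I{\left(774 \right)} = \left(-1846\right) \left(-2255\right) + \frac{1}{-585 + 774} = 4162730 + \frac{1}{189} = \frac{786755971}{189}$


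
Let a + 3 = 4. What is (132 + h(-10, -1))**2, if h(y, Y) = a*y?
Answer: 14884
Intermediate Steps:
a = 1 (a = -3 + 4 = 1)
h(y, Y) = y (h(y, Y) = 1*y = y)
(132 + h(-10, -1))**2 = (132 - 10)**2 = 122**2 = 14884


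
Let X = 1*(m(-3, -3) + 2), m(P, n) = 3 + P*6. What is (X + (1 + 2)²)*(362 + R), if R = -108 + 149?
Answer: -1612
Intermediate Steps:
m(P, n) = 3 + 6*P
R = 41
X = -13 (X = 1*((3 + 6*(-3)) + 2) = 1*((3 - 18) + 2) = 1*(-15 + 2) = 1*(-13) = -13)
(X + (1 + 2)²)*(362 + R) = (-13 + (1 + 2)²)*(362 + 41) = (-13 + 3²)*403 = (-13 + 9)*403 = -4*403 = -1612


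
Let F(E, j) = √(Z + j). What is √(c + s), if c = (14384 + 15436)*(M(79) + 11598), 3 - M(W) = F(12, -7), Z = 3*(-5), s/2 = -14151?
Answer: √(345913518 - 29820*I*√22) ≈ 18599.0 - 3.8*I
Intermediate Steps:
s = -28302 (s = 2*(-14151) = -28302)
Z = -15
F(E, j) = √(-15 + j)
M(W) = 3 - I*√22 (M(W) = 3 - √(-15 - 7) = 3 - √(-22) = 3 - I*√22)
c = 345941820 - 29820*I*√22 (c = (14384 + 15436)*((3 - I*√22) + 11598) = 29820*(11601 - I*√22) = 345941820 - 29820*I*√22 ≈ 3.4594e+8 - 1.3987e+5*I)
√(c + s) = √((345941820 - 29820*I*√22) - 28302) = √(345913518 - 29820*I*√22)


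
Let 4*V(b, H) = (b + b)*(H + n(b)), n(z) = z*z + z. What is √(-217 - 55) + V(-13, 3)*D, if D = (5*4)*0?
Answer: 4*I*√17 ≈ 16.492*I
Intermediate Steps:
n(z) = z + z² (n(z) = z² + z = z + z²)
V(b, H) = b*(H + b*(1 + b))/2 (V(b, H) = ((b + b)*(H + b*(1 + b)))/4 = ((2*b)*(H + b*(1 + b)))/4 = (2*b*(H + b*(1 + b)))/4 = b*(H + b*(1 + b))/2)
D = 0 (D = 20*0 = 0)
√(-217 - 55) + V(-13, 3)*D = √(-217 - 55) + ((½)*(-13)*(3 - 13*(1 - 13)))*0 = √(-272) + ((½)*(-13)*(3 - 13*(-12)))*0 = 4*I*√17 + ((½)*(-13)*(3 + 156))*0 = 4*I*√17 + ((½)*(-13)*159)*0 = 4*I*√17 - 2067/2*0 = 4*I*√17 + 0 = 4*I*√17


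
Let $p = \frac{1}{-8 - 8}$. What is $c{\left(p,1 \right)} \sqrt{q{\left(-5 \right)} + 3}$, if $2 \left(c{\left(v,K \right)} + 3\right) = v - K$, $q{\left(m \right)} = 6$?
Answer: $- \frac{339}{32} \approx -10.594$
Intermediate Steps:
$p = - \frac{1}{16}$ ($p = \frac{1}{-16} = - \frac{1}{16} \approx -0.0625$)
$c{\left(v,K \right)} = -3 + \frac{v}{2} - \frac{K}{2}$ ($c{\left(v,K \right)} = -3 + \frac{v - K}{2} = -3 - \left(\frac{K}{2} - \frac{v}{2}\right) = -3 + \frac{v}{2} - \frac{K}{2}$)
$c{\left(p,1 \right)} \sqrt{q{\left(-5 \right)} + 3} = \left(-3 + \frac{1}{2} \left(- \frac{1}{16}\right) - \frac{1}{2}\right) \sqrt{6 + 3} = \left(-3 - \frac{1}{32} - \frac{1}{2}\right) \sqrt{9} = \left(- \frac{113}{32}\right) 3 = - \frac{339}{32}$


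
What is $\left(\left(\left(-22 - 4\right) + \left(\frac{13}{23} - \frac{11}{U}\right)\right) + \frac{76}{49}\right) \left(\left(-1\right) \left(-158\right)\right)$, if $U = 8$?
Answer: $- \frac{17990907}{4508} \approx -3990.9$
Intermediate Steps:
$\left(\left(\left(-22 - 4\right) + \left(\frac{13}{23} - \frac{11}{U}\right)\right) + \frac{76}{49}\right) \left(\left(-1\right) \left(-158\right)\right) = \left(\left(\left(-22 - 4\right) + \left(\frac{13}{23} - \frac{11}{8}\right)\right) + \frac{76}{49}\right) \left(\left(-1\right) \left(-158\right)\right) = \left(\left(-26 + \left(13 \cdot \frac{1}{23} - \frac{11}{8}\right)\right) + 76 \cdot \frac{1}{49}\right) 158 = \left(\left(-26 + \left(\frac{13}{23} - \frac{11}{8}\right)\right) + \frac{76}{49}\right) 158 = \left(\left(-26 - \frac{149}{184}\right) + \frac{76}{49}\right) 158 = \left(- \frac{4933}{184} + \frac{76}{49}\right) 158 = \left(- \frac{227733}{9016}\right) 158 = - \frac{17990907}{4508}$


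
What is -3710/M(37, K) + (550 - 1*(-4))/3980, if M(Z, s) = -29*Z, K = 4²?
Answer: 7680121/2135270 ≈ 3.5968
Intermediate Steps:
K = 16
-3710/M(37, K) + (550 - 1*(-4))/3980 = -3710/((-29*37)) + (550 - 1*(-4))/3980 = -3710/(-1073) + (550 + 4)*(1/3980) = -3710*(-1/1073) + 554*(1/3980) = 3710/1073 + 277/1990 = 7680121/2135270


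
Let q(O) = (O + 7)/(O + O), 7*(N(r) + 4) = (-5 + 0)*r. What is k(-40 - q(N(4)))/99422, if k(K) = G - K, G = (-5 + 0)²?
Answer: 6239/9544512 ≈ 0.00065367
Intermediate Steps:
N(r) = -4 - 5*r/7 (N(r) = -4 + ((-5 + 0)*r)/7 = -4 + (-5*r)/7 = -4 - 5*r/7)
q(O) = (7 + O)/(2*O) (q(O) = (7 + O)/((2*O)) = (7 + O)*(1/(2*O)) = (7 + O)/(2*O))
G = 25 (G = (-5)² = 25)
k(K) = 25 - K
k(-40 - q(N(4)))/99422 = (25 - (-40 - (7 + (-4 - 5/7*4))/(2*(-4 - 5/7*4))))/99422 = (25 - (-40 - (7 + (-4 - 20/7))/(2*(-4 - 20/7))))*(1/99422) = (25 - (-40 - (7 - 48/7)/(2*(-48/7))))*(1/99422) = (25 - (-40 - (-7)/(2*48*7)))*(1/99422) = (25 - (-40 - 1*(-1/96)))*(1/99422) = (25 - (-40 + 1/96))*(1/99422) = (25 - 1*(-3839/96))*(1/99422) = (25 + 3839/96)*(1/99422) = (6239/96)*(1/99422) = 6239/9544512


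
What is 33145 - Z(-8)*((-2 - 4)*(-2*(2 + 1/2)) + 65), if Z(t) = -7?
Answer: 33810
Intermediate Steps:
33145 - Z(-8)*((-2 - 4)*(-2*(2 + 1/2)) + 65) = 33145 - (-7)*((-2 - 4)*(-2*(2 + 1/2)) + 65) = 33145 - (-7)*(-(-12)*(2 + ½) + 65) = 33145 - (-7)*(-(-12)*5/2 + 65) = 33145 - (-7)*(-6*(-5) + 65) = 33145 - (-7)*(30 + 65) = 33145 - (-7)*95 = 33145 - 1*(-665) = 33145 + 665 = 33810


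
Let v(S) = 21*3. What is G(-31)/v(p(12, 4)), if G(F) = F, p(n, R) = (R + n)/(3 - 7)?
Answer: -31/63 ≈ -0.49206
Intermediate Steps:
p(n, R) = -R/4 - n/4 (p(n, R) = (R + n)/(-4) = (R + n)*(-1/4) = -R/4 - n/4)
v(S) = 63
G(-31)/v(p(12, 4)) = -31/63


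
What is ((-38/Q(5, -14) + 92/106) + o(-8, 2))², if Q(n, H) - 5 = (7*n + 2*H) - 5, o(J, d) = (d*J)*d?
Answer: 183982096/137641 ≈ 1336.7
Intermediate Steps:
o(J, d) = J*d² (o(J, d) = (J*d)*d = J*d²)
Q(n, H) = 2*H + 7*n (Q(n, H) = 5 + ((7*n + 2*H) - 5) = 5 + ((2*H + 7*n) - 5) = 5 + (-5 + 2*H + 7*n) = 2*H + 7*n)
((-38/Q(5, -14) + 92/106) + o(-8, 2))² = ((-38/(2*(-14) + 7*5) + 92/106) - 8*2²)² = ((-38/(-28 + 35) + 92*(1/106)) - 8*4)² = ((-38/7 + 46/53) - 32)² = (-1692/371 - 32)² = (-13564/371)² = 183982096/137641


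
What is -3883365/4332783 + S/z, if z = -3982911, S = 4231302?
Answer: -3755601172109/1917454341257 ≈ -1.9586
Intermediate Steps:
-3883365/4332783 + S/z = -3883365/4332783 + 4231302/(-3982911) = -3883365*1/4332783 + 4231302*(-1/3982911) = -1294455/1444261 - 1410434/1327637 = -3755601172109/1917454341257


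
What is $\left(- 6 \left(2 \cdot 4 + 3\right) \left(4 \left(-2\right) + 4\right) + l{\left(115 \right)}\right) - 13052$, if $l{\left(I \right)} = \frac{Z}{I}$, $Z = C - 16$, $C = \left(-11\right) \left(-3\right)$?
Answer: $- \frac{1470603}{115} \approx -12788.0$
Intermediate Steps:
$C = 33$
$Z = 17$ ($Z = 33 - 16 = 17$)
$l{\left(I \right)} = \frac{17}{I}$
$\left(- 6 \left(2 \cdot 4 + 3\right) \left(4 \left(-2\right) + 4\right) + l{\left(115 \right)}\right) - 13052 = \left(- 6 \left(2 \cdot 4 + 3\right) \left(4 \left(-2\right) + 4\right) + \frac{17}{115}\right) - 13052 = \left(- 6 \left(8 + 3\right) \left(-8 + 4\right) + 17 \cdot \frac{1}{115}\right) - 13052 = \left(\left(-6\right) 11 \left(-4\right) + \frac{17}{115}\right) - 13052 = \left(\left(-66\right) \left(-4\right) + \frac{17}{115}\right) - 13052 = \left(264 + \frac{17}{115}\right) - 13052 = \frac{30377}{115} - 13052 = - \frac{1470603}{115}$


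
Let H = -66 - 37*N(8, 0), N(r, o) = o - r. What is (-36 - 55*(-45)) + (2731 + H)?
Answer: 5400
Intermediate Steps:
H = 230 (H = -66 - 37*(0 - 1*8) = -66 - 37*(0 - 8) = -66 - 37*(-8) = -66 + 296 = 230)
(-36 - 55*(-45)) + (2731 + H) = (-36 - 55*(-45)) + (2731 + 230) = (-36 + 2475) + 2961 = 2439 + 2961 = 5400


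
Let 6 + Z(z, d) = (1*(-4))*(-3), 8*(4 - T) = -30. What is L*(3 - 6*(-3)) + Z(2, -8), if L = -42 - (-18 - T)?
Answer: -1341/4 ≈ -335.25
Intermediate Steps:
T = 31/4 (T = 4 - 1/8*(-30) = 4 + 15/4 = 31/4 ≈ 7.7500)
Z(z, d) = 6 (Z(z, d) = -6 + (1*(-4))*(-3) = -6 - 4*(-3) = -6 + 12 = 6)
L = -65/4 (L = -42 - (-18 - 1*31/4) = -42 - (-18 - 31/4) = -42 - 1*(-103/4) = -42 + 103/4 = -65/4 ≈ -16.250)
L*(3 - 6*(-3)) + Z(2, -8) = -65*(3 - 6*(-3))/4 + 6 = -65*(3 + 18)/4 + 6 = -65/4*21 + 6 = -1365/4 + 6 = -1341/4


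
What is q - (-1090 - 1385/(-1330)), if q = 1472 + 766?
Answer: 884971/266 ≈ 3327.0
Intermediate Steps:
q = 2238
q - (-1090 - 1385/(-1330)) = 2238 - (-1090 - 1385/(-1330)) = 2238 - (-1090 - 1385*(-1)/1330) = 2238 - (-1090 - 1*(-277/266)) = 2238 - (-1090 + 277/266) = 2238 - 1*(-289663/266) = 2238 + 289663/266 = 884971/266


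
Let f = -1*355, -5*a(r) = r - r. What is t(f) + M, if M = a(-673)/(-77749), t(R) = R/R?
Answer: 1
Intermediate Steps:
a(r) = 0 (a(r) = -(r - r)/5 = -1/5*0 = 0)
f = -355
t(R) = 1
M = 0 (M = 0/(-77749) = 0*(-1/77749) = 0)
t(f) + M = 1 + 0 = 1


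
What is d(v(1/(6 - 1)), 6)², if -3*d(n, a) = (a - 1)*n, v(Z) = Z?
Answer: ⅑ ≈ 0.11111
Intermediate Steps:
d(n, a) = -n*(-1 + a)/3 (d(n, a) = -(a - 1)*n/3 = -(-1 + a)*n/3 = -n*(-1 + a)/3)
d(v(1/(6 - 1)), 6)² = ((1 - 1*6)/(3*(6 - 1)))² = ((⅓)*(1 - 6)/5)² = ((⅓)*(⅕)*(-5))² = (-⅓)² = ⅑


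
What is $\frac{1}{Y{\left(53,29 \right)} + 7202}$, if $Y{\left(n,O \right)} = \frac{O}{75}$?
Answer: $\frac{75}{540179} \approx 0.00013884$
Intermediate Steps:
$Y{\left(n,O \right)} = \frac{O}{75}$ ($Y{\left(n,O \right)} = O \frac{1}{75} = \frac{O}{75}$)
$\frac{1}{Y{\left(53,29 \right)} + 7202} = \frac{1}{\frac{1}{75} \cdot 29 + 7202} = \frac{1}{\frac{29}{75} + 7202} = \frac{1}{\frac{540179}{75}} = \frac{75}{540179}$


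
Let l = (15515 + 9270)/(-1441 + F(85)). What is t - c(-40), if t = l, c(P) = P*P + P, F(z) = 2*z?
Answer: -2007545/1271 ≈ -1579.5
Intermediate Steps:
l = -24785/1271 (l = (15515 + 9270)/(-1441 + 2*85) = 24785/(-1441 + 170) = 24785/(-1271) = 24785*(-1/1271) = -24785/1271 ≈ -19.500)
c(P) = P + P**2 (c(P) = P**2 + P = P + P**2)
t = -24785/1271 ≈ -19.500
t - c(-40) = -24785/1271 - (-40)*(1 - 40) = -24785/1271 - (-40)*(-39) = -24785/1271 - 1*1560 = -24785/1271 - 1560 = -2007545/1271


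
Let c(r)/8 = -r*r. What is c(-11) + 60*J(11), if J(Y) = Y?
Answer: -308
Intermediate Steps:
c(r) = -8*r**2 (c(r) = 8*(-r*r) = 8*(-r**2) = -8*r**2)
c(-11) + 60*J(11) = -8*(-11)**2 + 60*11 = -8*121 + 660 = -968 + 660 = -308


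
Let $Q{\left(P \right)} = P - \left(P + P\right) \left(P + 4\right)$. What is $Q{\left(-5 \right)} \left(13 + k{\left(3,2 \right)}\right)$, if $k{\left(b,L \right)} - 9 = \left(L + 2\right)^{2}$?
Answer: $-570$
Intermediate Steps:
$k{\left(b,L \right)} = 9 + \left(2 + L\right)^{2}$ ($k{\left(b,L \right)} = 9 + \left(L + 2\right)^{2} = 9 + \left(2 + L\right)^{2}$)
$Q{\left(P \right)} = P - 2 P \left(4 + P\right)$
$Q{\left(-5 \right)} \left(13 + k{\left(3,2 \right)}\right) = \left(-1\right) \left(-5\right) \left(7 + 2 \left(-5\right)\right) \left(13 + \left(9 + \left(2 + 2\right)^{2}\right)\right) = \left(-1\right) \left(-5\right) \left(7 - 10\right) \left(13 + \left(9 + 4^{2}\right)\right) = \left(-1\right) \left(-5\right) \left(-3\right) \left(13 + \left(9 + 16\right)\right) = - 15 \left(13 + 25\right) = \left(-15\right) 38 = -570$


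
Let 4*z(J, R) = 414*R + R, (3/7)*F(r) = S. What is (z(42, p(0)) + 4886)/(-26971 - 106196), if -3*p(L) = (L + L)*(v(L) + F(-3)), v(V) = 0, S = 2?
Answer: -4886/133167 ≈ -0.036691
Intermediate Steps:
F(r) = 14/3 (F(r) = (7/3)*2 = 14/3)
p(L) = -28*L/9 (p(L) = -(L + L)*(0 + 14/3)/3 = -2*L*14/(3*3) = -28*L/9)
z(J, R) = 415*R/4 (z(J, R) = (414*R + R)/4 = (415*R)/4 = 415*R/4)
(z(42, p(0)) + 4886)/(-26971 - 106196) = (415*(-28/9*0)/4 + 4886)/(-26971 - 106196) = ((415/4)*0 + 4886)/(-133167) = (0 + 4886)*(-1/133167) = 4886*(-1/133167) = -4886/133167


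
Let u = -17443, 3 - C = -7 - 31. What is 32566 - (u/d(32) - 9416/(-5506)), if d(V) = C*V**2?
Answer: 3763892208739/115581952 ≈ 32565.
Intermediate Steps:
C = 41 (C = 3 - (-7 - 31) = 3 - 1*(-38) = 3 + 38 = 41)
d(V) = 41*V**2
32566 - (u/d(32) - 9416/(-5506)) = 32566 - (-17443/(41*32**2) - 9416/(-5506)) = 32566 - (-17443/(41*1024) - 9416*(-1/5506)) = 32566 - (-17443/41984 + 4708/2753) = 32566 - 1*149640093/115581952 = 32566 - 149640093/115581952 = 3763892208739/115581952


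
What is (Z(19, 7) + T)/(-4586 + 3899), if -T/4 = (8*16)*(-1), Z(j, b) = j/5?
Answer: -2579/3435 ≈ -0.75080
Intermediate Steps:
Z(j, b) = j/5 (Z(j, b) = j*(1/5) = j/5)
T = 512 (T = -4*8*16*(-1) = -512*(-1) = -4*(-128) = 512)
(Z(19, 7) + T)/(-4586 + 3899) = ((1/5)*19 + 512)/(-4586 + 3899) = (19/5 + 512)/(-687) = (2579/5)*(-1/687) = -2579/3435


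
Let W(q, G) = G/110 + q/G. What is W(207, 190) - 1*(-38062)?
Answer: 79555467/2090 ≈ 38065.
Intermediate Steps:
W(q, G) = G/110 + q/G (W(q, G) = G*(1/110) + q/G = G/110 + q/G)
W(207, 190) - 1*(-38062) = ((1/110)*190 + 207/190) - 1*(-38062) = (19/11 + 207*(1/190)) + 38062 = (19/11 + 207/190) + 38062 = 5887/2090 + 38062 = 79555467/2090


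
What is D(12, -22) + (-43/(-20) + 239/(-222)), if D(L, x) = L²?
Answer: 322063/2220 ≈ 145.07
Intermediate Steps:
D(12, -22) + (-43/(-20) + 239/(-222)) = 12² + (-43/(-20) + 239/(-222)) = 144 + (-43*(-1/20) + 239*(-1/222)) = 144 + (43/20 - 239/222) = 144 + 2383/2220 = 322063/2220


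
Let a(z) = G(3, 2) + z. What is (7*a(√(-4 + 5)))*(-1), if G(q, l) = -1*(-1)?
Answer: -14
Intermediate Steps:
G(q, l) = 1
a(z) = 1 + z
(7*a(√(-4 + 5)))*(-1) = (7*(1 + √(-4 + 5)))*(-1) = (7*(1 + √1))*(-1) = (7*(1 + 1))*(-1) = (7*2)*(-1) = 14*(-1) = -14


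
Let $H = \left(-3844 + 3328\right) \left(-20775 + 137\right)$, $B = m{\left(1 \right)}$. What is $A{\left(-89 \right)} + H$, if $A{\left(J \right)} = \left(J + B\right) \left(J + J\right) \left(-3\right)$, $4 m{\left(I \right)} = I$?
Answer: $\frac{21203631}{2} \approx 1.0602 \cdot 10^{7}$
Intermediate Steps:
$m{\left(I \right)} = \frac{I}{4}$
$B = \frac{1}{4}$ ($B = \frac{1}{4} \cdot 1 = \frac{1}{4} \approx 0.25$)
$A{\left(J \right)} = - 6 J \left(\frac{1}{4} + J\right)$ ($A{\left(J \right)} = \left(J + \frac{1}{4}\right) \left(J + J\right) \left(-3\right) = \left(\frac{1}{4} + J\right) 2 J \left(-3\right) = 2 J \left(\frac{1}{4} + J\right) \left(-3\right) = - 6 J \left(\frac{1}{4} + J\right)$)
$H = 10649208$ ($H = \left(-516\right) \left(-20638\right) = 10649208$)
$A{\left(-89 \right)} + H = \left(- \frac{3}{2}\right) \left(-89\right) \left(1 + 4 \left(-89\right)\right) + 10649208 = \left(- \frac{3}{2}\right) \left(-89\right) \left(1 - 356\right) + 10649208 = \left(- \frac{3}{2}\right) \left(-89\right) \left(-355\right) + 10649208 = - \frac{94785}{2} + 10649208 = \frac{21203631}{2}$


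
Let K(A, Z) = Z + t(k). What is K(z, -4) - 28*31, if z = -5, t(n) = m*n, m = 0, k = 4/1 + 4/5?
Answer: -872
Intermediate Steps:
k = 24/5 (k = 4*1 + 4*(1/5) = 4 + 4/5 = 24/5 ≈ 4.8000)
t(n) = 0 (t(n) = 0*n = 0)
K(A, Z) = Z (K(A, Z) = Z + 0 = Z)
K(z, -4) - 28*31 = -4 - 28*31 = -4 - 868 = -872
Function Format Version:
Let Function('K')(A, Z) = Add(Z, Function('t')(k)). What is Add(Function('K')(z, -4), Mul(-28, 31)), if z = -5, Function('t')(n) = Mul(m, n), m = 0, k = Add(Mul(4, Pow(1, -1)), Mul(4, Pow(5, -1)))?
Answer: -872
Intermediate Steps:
k = Rational(24, 5) (k = Add(Mul(4, 1), Mul(4, Rational(1, 5))) = Add(4, Rational(4, 5)) = Rational(24, 5) ≈ 4.8000)
Function('t')(n) = 0 (Function('t')(n) = Mul(0, n) = 0)
Function('K')(A, Z) = Z (Function('K')(A, Z) = Add(Z, 0) = Z)
Add(Function('K')(z, -4), Mul(-28, 31)) = Add(-4, Mul(-28, 31)) = Add(-4, -868) = -872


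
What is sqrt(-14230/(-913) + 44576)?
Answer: sqrt(37170163734)/913 ≈ 211.17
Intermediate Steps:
sqrt(-14230/(-913) + 44576) = sqrt(-14230*(-1/913) + 44576) = sqrt(14230/913 + 44576) = sqrt(40712118/913) = sqrt(37170163734)/913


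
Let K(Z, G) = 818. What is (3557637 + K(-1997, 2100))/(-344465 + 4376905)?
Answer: 711691/806488 ≈ 0.88246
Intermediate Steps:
(3557637 + K(-1997, 2100))/(-344465 + 4376905) = (3557637 + 818)/(-344465 + 4376905) = 3558455/4032440 = 3558455*(1/4032440) = 711691/806488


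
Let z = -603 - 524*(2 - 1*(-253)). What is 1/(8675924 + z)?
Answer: 1/8541701 ≈ 1.1707e-7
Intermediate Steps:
z = -134223 (z = -603 - 524*(2 + 253) = -603 - 524*255 = -603 - 133620 = -134223)
1/(8675924 + z) = 1/(8675924 - 134223) = 1/8541701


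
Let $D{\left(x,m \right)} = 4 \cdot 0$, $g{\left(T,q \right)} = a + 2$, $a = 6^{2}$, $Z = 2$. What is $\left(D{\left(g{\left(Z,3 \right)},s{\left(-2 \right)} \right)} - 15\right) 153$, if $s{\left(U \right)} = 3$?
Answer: $-2295$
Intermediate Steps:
$a = 36$
$g{\left(T,q \right)} = 38$ ($g{\left(T,q \right)} = 36 + 2 = 38$)
$D{\left(x,m \right)} = 0$
$\left(D{\left(g{\left(Z,3 \right)},s{\left(-2 \right)} \right)} - 15\right) 153 = \left(0 - 15\right) 153 = \left(-15\right) 153 = -2295$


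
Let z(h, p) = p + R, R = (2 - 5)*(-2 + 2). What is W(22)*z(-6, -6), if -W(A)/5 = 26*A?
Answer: 17160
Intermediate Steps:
R = 0 (R = -3*0 = 0)
W(A) = -130*A
z(h, p) = p (z(h, p) = p + 0 = p)
W(22)*z(-6, -6) = -130*22*(-6) = -2860*(-6) = 17160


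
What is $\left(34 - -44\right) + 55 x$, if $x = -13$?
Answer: $-637$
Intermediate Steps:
$\left(34 - -44\right) + 55 x = \left(34 - -44\right) + 55 \left(-13\right) = \left(34 + 44\right) - 715 = 78 - 715 = -637$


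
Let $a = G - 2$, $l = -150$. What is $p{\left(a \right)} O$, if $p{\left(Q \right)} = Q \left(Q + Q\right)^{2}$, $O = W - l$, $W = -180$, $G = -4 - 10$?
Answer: $491520$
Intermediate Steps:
$G = -14$ ($G = -4 - 10 = -14$)
$a = -16$ ($a = -14 - 2 = -16$)
$O = -30$ ($O = -180 - -150 = -180 + 150 = -30$)
$p{\left(Q \right)} = 4 Q^{3}$ ($p{\left(Q \right)} = Q \left(2 Q\right)^{2} = Q 4 Q^{2} = 4 Q^{3}$)
$p{\left(a \right)} O = 4 \left(-16\right)^{3} \left(-30\right) = 4 \left(-4096\right) \left(-30\right) = \left(-16384\right) \left(-30\right) = 491520$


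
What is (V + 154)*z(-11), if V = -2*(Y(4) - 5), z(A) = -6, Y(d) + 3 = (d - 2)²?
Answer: -972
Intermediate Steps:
Y(d) = -3 + (-2 + d)² (Y(d) = -3 + (d - 2)² = -3 + (-2 + d)²)
V = 8 (V = -2*((-3 + (-2 + 4)²) - 5) = -2*((-3 + 2²) - 5) = -2*((-3 + 4) - 5) = -2*(1 - 5) = -2*(-4) = 8)
(V + 154)*z(-11) = (8 + 154)*(-6) = 162*(-6) = -972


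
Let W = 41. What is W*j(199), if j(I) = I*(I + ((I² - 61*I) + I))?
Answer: 227309740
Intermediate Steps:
j(I) = I*(I² - 59*I) (j(I) = I*(I + (I² - 60*I)) = I*(I² - 59*I))
W*j(199) = 41*(199²*(-59 + 199)) = 41*(39601*140) = 41*5544140 = 227309740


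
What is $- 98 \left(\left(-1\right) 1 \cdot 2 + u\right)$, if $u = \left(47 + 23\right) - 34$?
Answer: $-3332$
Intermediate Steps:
$u = 36$ ($u = 70 - 34 = 36$)
$- 98 \left(\left(-1\right) 1 \cdot 2 + u\right) = - 98 \left(\left(-1\right) 1 \cdot 2 + 36\right) = - 98 \left(\left(-1\right) 2 + 36\right) = - 98 \left(-2 + 36\right) = \left(-98\right) 34 = -3332$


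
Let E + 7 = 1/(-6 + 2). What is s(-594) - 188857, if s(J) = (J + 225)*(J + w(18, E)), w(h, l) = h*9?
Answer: -29449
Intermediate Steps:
E = -29/4 (E = -7 + 1/(-6 + 2) = -7 + 1/(-4) = -7 - 1/4 = -29/4 ≈ -7.2500)
w(h, l) = 9*h
s(J) = (162 + J)*(225 + J) (s(J) = (J + 225)*(J + 9*18) = (225 + J)*(J + 162) = (225 + J)*(162 + J) = (162 + J)*(225 + J))
s(-594) - 188857 = (36450 + (-594)**2 + 387*(-594)) - 188857 = (36450 + 352836 - 229878) - 188857 = 159408 - 188857 = -29449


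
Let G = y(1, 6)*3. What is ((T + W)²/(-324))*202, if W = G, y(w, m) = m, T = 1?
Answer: -36461/162 ≈ -225.07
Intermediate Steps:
G = 18 (G = 6*3 = 18)
W = 18
((T + W)²/(-324))*202 = ((1 + 18)²/(-324))*202 = (19²*(-1/324))*202 = (361*(-1/324))*202 = -361/324*202 = -36461/162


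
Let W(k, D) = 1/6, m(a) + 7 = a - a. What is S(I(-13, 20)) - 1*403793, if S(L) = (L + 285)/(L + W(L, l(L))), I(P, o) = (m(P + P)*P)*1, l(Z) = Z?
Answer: -220872515/547 ≈ -4.0379e+5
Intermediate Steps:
m(a) = -7 (m(a) = -7 + (a - a) = -7 + 0 = -7)
W(k, D) = ⅙
I(P, o) = -7*P (I(P, o) = -7*P*1 = -7*P)
S(L) = (285 + L)/(⅙ + L) (S(L) = (L + 285)/(L + ⅙) = (285 + L)/(⅙ + L))
S(I(-13, 20)) - 1*403793 = 6*(285 - 7*(-13))/(1 + 6*(-7*(-13))) - 1*403793 = 6*(285 + 91)/(1 + 6*91) - 403793 = 6*376/(1 + 546) - 403793 = 6*376/547 - 403793 = 6*(1/547)*376 - 403793 = 2256/547 - 403793 = -220872515/547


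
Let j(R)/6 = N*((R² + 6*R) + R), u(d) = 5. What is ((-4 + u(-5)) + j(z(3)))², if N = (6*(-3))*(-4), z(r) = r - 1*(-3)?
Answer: 1135487809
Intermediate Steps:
z(r) = 3 + r (z(r) = r + 3 = 3 + r)
N = 72 (N = -18*(-4) = 72)
j(R) = 432*R² + 3024*R (j(R) = 6*(72*((R² + 6*R) + R)) = 6*(72*(R² + 7*R)) = 6*(72*R² + 504*R) = 432*R² + 3024*R)
((-4 + u(-5)) + j(z(3)))² = ((-4 + 5) + 432*(3 + 3)*(7 + (3 + 3)))² = (1 + 432*6*(7 + 6))² = (1 + 432*6*13)² = (1 + 33696)² = 33697² = 1135487809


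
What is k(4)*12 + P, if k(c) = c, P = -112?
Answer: -64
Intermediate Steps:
k(4)*12 + P = 4*12 - 112 = 48 - 112 = -64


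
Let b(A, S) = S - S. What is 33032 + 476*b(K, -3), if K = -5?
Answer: 33032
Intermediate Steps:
b(A, S) = 0
33032 + 476*b(K, -3) = 33032 + 476*0 = 33032 + 0 = 33032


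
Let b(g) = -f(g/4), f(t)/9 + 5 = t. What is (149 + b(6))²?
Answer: 130321/4 ≈ 32580.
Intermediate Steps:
f(t) = -45 + 9*t
b(g) = 45 - 9*g/4 (b(g) = -(-45 + 9*(g/4)) = -(-45 + 9*g/4) = 45 - 9*g/4)
(149 + b(6))² = (149 + (45 - 9/4*6))² = (149 + (45 - 27/2))² = (149 + 63/2)² = (361/2)² = 130321/4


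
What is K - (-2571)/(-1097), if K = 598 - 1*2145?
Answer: -1699630/1097 ≈ -1549.3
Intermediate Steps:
K = -1547 (K = 598 - 2145 = -1547)
K - (-2571)/(-1097) = -1547 - (-2571)/(-1097) = -1547 - (-2571)*(-1)/1097 = -1547 - 1*2571/1097 = -1547 - 2571/1097 = -1699630/1097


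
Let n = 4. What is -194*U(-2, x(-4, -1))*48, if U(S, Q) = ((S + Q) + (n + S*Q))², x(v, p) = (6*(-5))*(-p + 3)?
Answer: -138599808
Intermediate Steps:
x(v, p) = -90 + 30*p (x(v, p) = -30*(3 - p) = -90 + 30*p)
U(S, Q) = (4 + Q + S + Q*S)² (U(S, Q) = ((S + Q) + (4 + S*Q))² = ((Q + S) + (4 + Q*S))² = (4 + Q + S + Q*S)²)
-194*U(-2, x(-4, -1))*48 = -194*(4 + (-90 + 30*(-1)) - 2 + (-90 + 30*(-1))*(-2))²*48 = -194*(4 + (-90 - 30) - 2 + (-90 - 30)*(-2))²*48 = -194*(4 - 120 - 2 - 120*(-2))²*48 = -194*(4 - 120 - 2 + 240)²*48 = -194*122²*48 = -194*14884*48 = -2887496*48 = -138599808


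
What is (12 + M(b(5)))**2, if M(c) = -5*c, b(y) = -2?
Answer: 484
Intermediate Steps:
(12 + M(b(5)))**2 = (12 - 5*(-2))**2 = (12 + 10)**2 = 22**2 = 484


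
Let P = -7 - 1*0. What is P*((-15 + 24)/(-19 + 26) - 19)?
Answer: 124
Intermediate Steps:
P = -7 (P = -7 + 0 = -7)
P*((-15 + 24)/(-19 + 26) - 19) = -7*((-15 + 24)/(-19 + 26) - 19) = -7*(9/7 - 19) = -7*(-124/7) = 124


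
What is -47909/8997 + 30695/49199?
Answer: -2080911976/442643403 ≈ -4.7011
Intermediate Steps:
-47909/8997 + 30695/49199 = -2080911976/442643403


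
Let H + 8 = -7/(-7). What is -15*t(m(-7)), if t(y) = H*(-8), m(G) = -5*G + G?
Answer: -840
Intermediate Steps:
H = -7 (H = -8 - 7/(-7) = -8 - 7*(-1/7) = -8 + 1 = -7)
m(G) = -4*G
t(y) = 56 (t(y) = -7*(-8) = 56)
-15*t(m(-7)) = -15*56 = -840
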